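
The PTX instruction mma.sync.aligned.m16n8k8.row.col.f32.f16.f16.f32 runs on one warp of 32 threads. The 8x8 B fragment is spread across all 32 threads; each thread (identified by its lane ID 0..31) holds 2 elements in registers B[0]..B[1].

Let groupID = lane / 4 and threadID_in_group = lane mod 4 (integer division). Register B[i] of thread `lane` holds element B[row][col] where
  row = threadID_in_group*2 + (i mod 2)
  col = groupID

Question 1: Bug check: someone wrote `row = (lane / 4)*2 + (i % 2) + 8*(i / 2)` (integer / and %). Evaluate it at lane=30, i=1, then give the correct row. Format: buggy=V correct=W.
buggy=15 correct=5

`(lane / 4)*2 + (i % 2) + 8*(i / 2)`[30,1]->15
L=30->g=30>>2=7, t=30&3=2
[1]->row 2·2+1=5  col g=7
row: 15 vs 5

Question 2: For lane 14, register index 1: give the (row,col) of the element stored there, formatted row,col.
lane 14⇒14/4=3, 14 mod 4=2
i=1  r:2·2+1⇒5  c:3

5,3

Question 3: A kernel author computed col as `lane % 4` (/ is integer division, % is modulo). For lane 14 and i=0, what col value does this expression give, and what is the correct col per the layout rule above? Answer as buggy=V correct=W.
buggy=2 correct=3

`lane % 4`[14,0]->2
14: g=3,t=2
[0] (2*2+0,3) = (4,3)
col: 2 vs 3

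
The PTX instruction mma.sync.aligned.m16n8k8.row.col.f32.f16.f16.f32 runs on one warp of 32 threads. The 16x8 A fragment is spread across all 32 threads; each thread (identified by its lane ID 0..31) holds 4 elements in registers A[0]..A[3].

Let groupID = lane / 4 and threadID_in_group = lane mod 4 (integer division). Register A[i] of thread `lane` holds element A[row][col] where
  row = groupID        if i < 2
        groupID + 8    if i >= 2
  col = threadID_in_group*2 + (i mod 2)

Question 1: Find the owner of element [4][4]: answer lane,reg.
18,0

r=4→G=4,rhi=0  c=4→T=2,p=0
L=4*4+2=18  i=0*2+0=0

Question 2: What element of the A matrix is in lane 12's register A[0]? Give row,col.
3,0

lane 12: grp=3 (12/4), tig=0 (12%4)
i=0: r=3+0=3, c=0*2+0=0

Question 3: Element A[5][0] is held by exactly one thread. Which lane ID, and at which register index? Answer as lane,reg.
r=5→G=5,rhi=0  c=0→T=0,p=0
L=5*4+0=20  i=0*2+0=0

20,0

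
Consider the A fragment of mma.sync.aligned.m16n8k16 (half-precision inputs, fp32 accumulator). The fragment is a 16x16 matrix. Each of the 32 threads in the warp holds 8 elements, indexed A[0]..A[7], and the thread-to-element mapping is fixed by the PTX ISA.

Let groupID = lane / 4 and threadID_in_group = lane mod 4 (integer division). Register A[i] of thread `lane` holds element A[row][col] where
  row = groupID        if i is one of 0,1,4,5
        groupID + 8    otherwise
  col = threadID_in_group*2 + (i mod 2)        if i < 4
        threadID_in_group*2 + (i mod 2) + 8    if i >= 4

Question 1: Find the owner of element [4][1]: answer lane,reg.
16,1

r: 4->gid=4,r8=0  c: 1->c8=0,tid=0,i&1=1
L=4*4+0=16  i=0*4+0*2+1=1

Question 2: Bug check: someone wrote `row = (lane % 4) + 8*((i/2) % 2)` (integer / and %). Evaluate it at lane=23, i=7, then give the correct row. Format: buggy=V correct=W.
`(lane % 4) + 8*((i/2) % 2)`[23,7]=>11
23: grp=5,tig=3
[7] (5+8,3*2+1+8) = (13,15)
row: 11 vs 13

buggy=11 correct=13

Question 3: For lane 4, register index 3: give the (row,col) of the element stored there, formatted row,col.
9,1

lane 4: G=1 (4/4), T=0 (4%4)
i=3: r=1+8=9, c=0*2+1+0=1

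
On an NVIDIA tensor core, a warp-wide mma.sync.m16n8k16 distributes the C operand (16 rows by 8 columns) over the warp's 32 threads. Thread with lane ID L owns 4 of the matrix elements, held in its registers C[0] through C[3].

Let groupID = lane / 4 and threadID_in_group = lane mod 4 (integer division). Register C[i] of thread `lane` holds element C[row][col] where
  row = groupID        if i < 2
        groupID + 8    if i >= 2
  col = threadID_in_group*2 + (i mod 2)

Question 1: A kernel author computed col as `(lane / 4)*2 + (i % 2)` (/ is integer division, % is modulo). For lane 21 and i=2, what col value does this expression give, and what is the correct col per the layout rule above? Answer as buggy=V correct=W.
buggy=10 correct=2

`(lane / 4)*2 + (i % 2)`[21,2]->10
lane 21: g=5 (21/4), t=1 (21%4)
i=2: r=5+8=13, c=1*2+0=2
col: 10 vs 2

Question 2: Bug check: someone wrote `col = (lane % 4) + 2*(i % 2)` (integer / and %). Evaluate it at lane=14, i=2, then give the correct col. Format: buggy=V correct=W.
buggy=2 correct=4

`(lane % 4) + 2*(i % 2)`[14,2]=>2
L=14=>grp=14>>2=3, tig=14&3=2
[2]=>row 3+8=11  col 2·2+0=4
col: 2 vs 4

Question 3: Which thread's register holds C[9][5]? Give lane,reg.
r=9→G=1,rhi=1  c=5→T=2,p=1
L=1*4+2=6  i=1*2+1=3

6,3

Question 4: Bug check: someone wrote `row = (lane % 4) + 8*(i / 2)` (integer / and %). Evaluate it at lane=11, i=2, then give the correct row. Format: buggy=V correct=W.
`(lane % 4) + 8*(i / 2)`[11,2]→11
lane 11→11/4=2, 11 mod 4=3
i=2  r:2+8→10  c:2·3+0→6
row: 11 vs 10

buggy=11 correct=10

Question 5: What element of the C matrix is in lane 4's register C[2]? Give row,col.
9,0

lane 4=>4/4=1, 4 mod 4=0
i=2  r:1+8=>9  c:2·0+0=>0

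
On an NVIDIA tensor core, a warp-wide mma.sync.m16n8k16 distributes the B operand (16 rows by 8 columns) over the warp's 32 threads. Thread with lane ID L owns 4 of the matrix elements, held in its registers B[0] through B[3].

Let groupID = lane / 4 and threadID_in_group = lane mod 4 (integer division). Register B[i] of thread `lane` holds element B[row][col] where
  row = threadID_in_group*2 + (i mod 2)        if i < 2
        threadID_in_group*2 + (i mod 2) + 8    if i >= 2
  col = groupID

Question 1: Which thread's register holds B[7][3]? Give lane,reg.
15,1

c=3⇒gr=3  r=7⇒Rb=0,th=3,odd=1
L=3*4+3=15  i=0*2+1=1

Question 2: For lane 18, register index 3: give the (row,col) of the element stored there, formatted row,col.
13,4

lane 18: grp=4 (18/4), tig=2 (18%4)
i=3: r=2*2+1+8=13, c=grp=4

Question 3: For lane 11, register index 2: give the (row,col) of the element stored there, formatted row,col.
lane 11: gid=2 (11/4), tid=3 (11%4)
i=2: r=3*2+0+8=14, c=gid=2

14,2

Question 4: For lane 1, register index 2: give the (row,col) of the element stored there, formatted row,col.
lane 1=>1/4=0, 1 mod 4=1
i=2  r:2·1+0+8=>10  c:0

10,0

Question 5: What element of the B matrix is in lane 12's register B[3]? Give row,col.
9,3

lane 12: gr=3 (12/4), th=0 (12%4)
i=3: r=0*2+1+8=9, c=gr=3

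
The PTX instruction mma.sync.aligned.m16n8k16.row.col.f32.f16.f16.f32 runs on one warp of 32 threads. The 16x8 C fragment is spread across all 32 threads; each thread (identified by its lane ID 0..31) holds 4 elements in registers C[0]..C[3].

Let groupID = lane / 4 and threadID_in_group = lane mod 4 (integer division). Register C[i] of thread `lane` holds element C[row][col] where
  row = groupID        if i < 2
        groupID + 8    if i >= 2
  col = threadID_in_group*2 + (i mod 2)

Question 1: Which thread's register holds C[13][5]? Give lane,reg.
r=13->g=5,rb=1  c=5->t=2,b0=1
L=5*4+2=22  i=1*2+1=3

22,3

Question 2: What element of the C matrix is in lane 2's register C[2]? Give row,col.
8,4

lane 2: g=0 (2/4), t=2 (2%4)
i=2: r=0+8=8, c=2*2+0=4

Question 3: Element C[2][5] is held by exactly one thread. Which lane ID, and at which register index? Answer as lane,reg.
r=2->g=2,rb=0  c=5->t=2,b0=1
L=2*4+2=10  i=0*2+1=1

10,1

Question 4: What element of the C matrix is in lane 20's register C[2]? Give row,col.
L=20→G=20>>2=5, T=20&3=0
[2]→row 5+8=13  col 0·2+0=0

13,0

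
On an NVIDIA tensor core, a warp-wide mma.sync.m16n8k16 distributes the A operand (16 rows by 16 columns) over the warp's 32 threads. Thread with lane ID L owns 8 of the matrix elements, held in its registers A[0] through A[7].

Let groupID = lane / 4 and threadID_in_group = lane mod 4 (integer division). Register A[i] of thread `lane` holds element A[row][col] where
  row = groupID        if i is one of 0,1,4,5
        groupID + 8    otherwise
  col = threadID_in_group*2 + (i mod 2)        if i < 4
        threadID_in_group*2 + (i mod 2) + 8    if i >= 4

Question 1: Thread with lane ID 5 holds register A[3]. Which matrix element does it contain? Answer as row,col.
9,3

lane 5: g=1 (5/4), t=1 (5%4)
i=3: r=1+8=9, c=1*2+1+0=3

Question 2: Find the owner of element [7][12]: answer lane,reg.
30,4

r=7→G=7,rhi=0  c=12→chi=1,T=2,p=0
L=7*4+2=30  i=1*4+0*2+0=4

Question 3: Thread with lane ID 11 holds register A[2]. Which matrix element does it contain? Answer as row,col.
lane 11: grp=2 (11/4), tig=3 (11%4)
i=2: r=2+8=10, c=3*2+0+0=6

10,6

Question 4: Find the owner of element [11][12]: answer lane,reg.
14,6

r:11=>grp=3,rB=1  c:12=>cB=1,tig=2,lo=0
L=3*4+2=14  i=1*4+1*2+0=6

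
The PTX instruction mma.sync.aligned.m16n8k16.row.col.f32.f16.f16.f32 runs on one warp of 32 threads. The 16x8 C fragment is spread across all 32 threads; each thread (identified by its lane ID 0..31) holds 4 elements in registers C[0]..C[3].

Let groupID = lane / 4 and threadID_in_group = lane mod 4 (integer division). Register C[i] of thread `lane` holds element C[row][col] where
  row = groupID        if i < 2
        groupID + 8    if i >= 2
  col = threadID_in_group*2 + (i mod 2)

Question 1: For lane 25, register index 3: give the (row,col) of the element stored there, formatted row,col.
14,3

25: gid=6,tid=1
[3] (6+8,1*2+1) = (14,3)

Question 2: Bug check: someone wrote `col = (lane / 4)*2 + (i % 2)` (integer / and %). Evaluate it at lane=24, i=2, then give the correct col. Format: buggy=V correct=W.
`(lane / 4)*2 + (i % 2)`[24,2]=>12
L=24=>grp=24>>2=6, tig=24&3=0
[2]=>row 6+8=14  col 0·2+0=0
col: 12 vs 0

buggy=12 correct=0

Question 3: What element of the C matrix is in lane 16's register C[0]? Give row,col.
lane 16: G=4 (16/4), T=0 (16%4)
i=0: r=4+0=4, c=0*2+0=0

4,0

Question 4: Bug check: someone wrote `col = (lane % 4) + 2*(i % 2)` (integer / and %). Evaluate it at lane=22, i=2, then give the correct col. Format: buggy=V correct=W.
`(lane % 4) + 2*(i % 2)`[22,2]->2
lane 22: g=5 (22/4), t=2 (22%4)
i=2: r=5+8=13, c=2*2+0=4
col: 2 vs 4

buggy=2 correct=4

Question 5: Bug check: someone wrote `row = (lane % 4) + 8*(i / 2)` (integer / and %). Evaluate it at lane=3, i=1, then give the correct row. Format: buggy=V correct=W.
`(lane % 4) + 8*(i / 2)`[3,1]->3
3: g=0,t=3
[1] (0+0,3*2+1) = (0,7)
row: 3 vs 0

buggy=3 correct=0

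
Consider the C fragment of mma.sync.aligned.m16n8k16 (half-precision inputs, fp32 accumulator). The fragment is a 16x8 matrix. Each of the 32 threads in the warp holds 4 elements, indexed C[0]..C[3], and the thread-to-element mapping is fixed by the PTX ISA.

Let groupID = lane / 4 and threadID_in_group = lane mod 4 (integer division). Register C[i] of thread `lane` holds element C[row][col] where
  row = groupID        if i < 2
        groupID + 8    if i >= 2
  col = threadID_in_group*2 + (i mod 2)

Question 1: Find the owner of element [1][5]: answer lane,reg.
6,1

r: 1->gid=1,r8=0  c: 5->tid=2,i&1=1
L=1*4+2=6  i=0*2+1=1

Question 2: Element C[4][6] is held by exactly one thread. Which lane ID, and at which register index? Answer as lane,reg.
19,0

r: 4->gid=4,r8=0  c: 6->tid=3,i&1=0
L=4*4+3=19  i=0*2+0=0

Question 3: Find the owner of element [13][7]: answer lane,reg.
r=13->g=5,rb=1  c=7->t=3,b0=1
L=5*4+3=23  i=1*2+1=3

23,3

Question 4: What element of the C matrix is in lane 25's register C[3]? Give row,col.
14,3

lane 25: gid=6 (25/4), tid=1 (25%4)
i=3: r=6+8=14, c=1*2+1=3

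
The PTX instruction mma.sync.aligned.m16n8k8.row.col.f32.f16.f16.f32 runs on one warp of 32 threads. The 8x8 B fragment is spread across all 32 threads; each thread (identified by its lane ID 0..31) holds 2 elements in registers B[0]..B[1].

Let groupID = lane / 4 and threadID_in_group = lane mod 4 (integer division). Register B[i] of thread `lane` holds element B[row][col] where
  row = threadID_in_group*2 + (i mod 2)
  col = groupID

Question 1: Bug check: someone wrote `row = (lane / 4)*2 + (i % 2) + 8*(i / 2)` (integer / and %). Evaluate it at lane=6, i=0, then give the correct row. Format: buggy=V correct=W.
buggy=2 correct=4

`(lane / 4)*2 + (i % 2) + 8*(i / 2)`[6,0]->2
L=6->gid=6>>2=1, tid=6&3=2
[0]->row 2·2+0=4  col gid=1
row: 2 vs 4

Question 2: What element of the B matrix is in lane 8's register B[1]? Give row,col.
1,2

lane 8=>8/4=2, 8 mod 4=0
i=1  r:2·0+1=>1  c:2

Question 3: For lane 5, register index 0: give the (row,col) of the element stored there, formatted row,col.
2,1

lane 5→5/4=1, 5 mod 4=1
i=0  r:2·1+0→2  c:1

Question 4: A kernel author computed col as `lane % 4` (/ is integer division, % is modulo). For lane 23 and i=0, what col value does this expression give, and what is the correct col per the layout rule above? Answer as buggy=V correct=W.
`lane % 4`[23,0]->3
lane 23: gid=5 (23/4), tid=3 (23%4)
i=0: r=3*2+0=6, c=gid=5
col: 3 vs 5

buggy=3 correct=5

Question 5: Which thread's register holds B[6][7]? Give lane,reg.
c=7->g=7  r=6->t=3,b0=0
L=7*4+3=31  i=0=0

31,0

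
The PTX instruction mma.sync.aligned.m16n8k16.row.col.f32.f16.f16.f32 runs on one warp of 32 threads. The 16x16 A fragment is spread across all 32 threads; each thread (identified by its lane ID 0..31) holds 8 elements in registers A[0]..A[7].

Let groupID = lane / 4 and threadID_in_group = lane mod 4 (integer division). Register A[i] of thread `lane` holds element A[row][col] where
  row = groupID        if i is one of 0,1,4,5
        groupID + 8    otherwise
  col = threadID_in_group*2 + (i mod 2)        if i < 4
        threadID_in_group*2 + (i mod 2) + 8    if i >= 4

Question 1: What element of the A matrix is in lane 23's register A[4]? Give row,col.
lane 23→23/4=5, 23 mod 4=3
i=4  r:5+0→5  c:2·3+0+8→14

5,14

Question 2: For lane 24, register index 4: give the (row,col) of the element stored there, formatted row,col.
lane 24: G=6 (24/4), T=0 (24%4)
i=4: r=6+0=6, c=0*2+0+8=8

6,8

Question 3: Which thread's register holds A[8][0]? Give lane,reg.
0,2

r:8=>grp=0,rB=1  c:0=>cB=0,tig=0,lo=0
L=0*4+0=0  i=0*4+1*2+0=2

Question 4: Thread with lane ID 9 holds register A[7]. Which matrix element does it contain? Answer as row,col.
lane 9: gr=2 (9/4), th=1 (9%4)
i=7: r=2+8=10, c=1*2+1+8=11

10,11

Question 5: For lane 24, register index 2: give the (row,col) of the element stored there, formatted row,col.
14,0

lane 24->24/4=6, 24 mod 4=0
i=2  r:6+8->14  c:2·0+0+0->0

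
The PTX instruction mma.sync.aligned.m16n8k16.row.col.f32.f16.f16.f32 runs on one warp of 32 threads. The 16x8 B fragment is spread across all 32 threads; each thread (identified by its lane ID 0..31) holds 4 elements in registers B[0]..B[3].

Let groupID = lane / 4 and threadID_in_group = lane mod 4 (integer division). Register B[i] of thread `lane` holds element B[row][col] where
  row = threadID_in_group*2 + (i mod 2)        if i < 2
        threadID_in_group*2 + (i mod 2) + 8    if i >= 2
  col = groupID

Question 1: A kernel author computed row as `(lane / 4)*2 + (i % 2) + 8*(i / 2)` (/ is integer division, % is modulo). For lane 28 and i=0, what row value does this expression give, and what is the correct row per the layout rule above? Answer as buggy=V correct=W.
buggy=14 correct=0

`(lane / 4)*2 + (i % 2) + 8*(i / 2)`[28,0]⇒14
lane 28⇒28/4=7, 28 mod 4=0
i=0  r:2·0+0+0⇒0  c:7
row: 14 vs 0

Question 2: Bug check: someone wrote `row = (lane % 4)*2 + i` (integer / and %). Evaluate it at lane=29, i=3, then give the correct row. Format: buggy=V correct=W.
buggy=5 correct=11

`(lane % 4)*2 + i`[29,3]->5
L=29->gid=29>>2=7, tid=29&3=1
[3]->row 1·2+1+8=11  col gid=7
row: 5 vs 11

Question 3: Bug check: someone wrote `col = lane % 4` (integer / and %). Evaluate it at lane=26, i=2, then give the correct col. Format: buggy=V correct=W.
`lane % 4`[26,2]->2
lane 26->26/4=6, 26 mod 4=2
i=2  r:2·2+0+8->12  c:6
col: 2 vs 6

buggy=2 correct=6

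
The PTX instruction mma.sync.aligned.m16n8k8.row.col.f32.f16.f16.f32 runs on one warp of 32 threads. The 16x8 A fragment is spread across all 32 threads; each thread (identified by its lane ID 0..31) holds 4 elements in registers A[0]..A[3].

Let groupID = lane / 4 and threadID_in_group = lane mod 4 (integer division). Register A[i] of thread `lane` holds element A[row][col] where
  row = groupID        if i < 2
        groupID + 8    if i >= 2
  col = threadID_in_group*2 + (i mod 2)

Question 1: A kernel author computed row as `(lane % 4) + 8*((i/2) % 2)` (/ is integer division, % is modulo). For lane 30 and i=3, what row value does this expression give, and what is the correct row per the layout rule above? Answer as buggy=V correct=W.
buggy=10 correct=15

`(lane % 4) + 8*((i/2) % 2)`[30,3]->10
30: gid=7,tid=2
[3] (7+8,2*2+1) = (15,5)
row: 10 vs 15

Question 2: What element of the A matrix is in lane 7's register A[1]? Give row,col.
lane 7->7/4=1, 7 mod 4=3
i=1  r:1+0->1  c:2·3+1->7

1,7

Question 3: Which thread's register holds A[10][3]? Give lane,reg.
r:10=>grp=2,rB=1  c:3=>tig=1,lo=1
L=2*4+1=9  i=1*2+1=3

9,3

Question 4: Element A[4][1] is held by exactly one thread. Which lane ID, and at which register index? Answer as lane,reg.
16,1

r: 4->gid=4,r8=0  c: 1->tid=0,i&1=1
L=4*4+0=16  i=0*2+1=1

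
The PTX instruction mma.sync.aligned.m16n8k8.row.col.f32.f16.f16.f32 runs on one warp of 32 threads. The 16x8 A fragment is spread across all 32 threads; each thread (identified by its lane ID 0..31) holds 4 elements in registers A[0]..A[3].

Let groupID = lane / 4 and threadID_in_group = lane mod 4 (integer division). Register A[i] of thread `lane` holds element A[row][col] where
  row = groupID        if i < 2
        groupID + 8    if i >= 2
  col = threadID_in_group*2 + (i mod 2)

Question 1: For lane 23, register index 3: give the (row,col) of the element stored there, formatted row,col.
lane 23: gid=5 (23/4), tid=3 (23%4)
i=3: r=5+8=13, c=3*2+1=7

13,7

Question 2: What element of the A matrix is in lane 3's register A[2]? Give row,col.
3: G=0,T=3
[2] (0+8,3*2+0) = (8,6)

8,6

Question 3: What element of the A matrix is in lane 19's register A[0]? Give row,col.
4,6

19: gid=4,tid=3
[0] (4+0,3*2+0) = (4,6)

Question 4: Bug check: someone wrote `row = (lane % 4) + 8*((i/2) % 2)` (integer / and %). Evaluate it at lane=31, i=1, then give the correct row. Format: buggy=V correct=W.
`(lane % 4) + 8*((i/2) % 2)`[31,1]→3
lane 31: G=7 (31/4), T=3 (31%4)
i=1: r=7+0=7, c=3*2+1=7
row: 3 vs 7

buggy=3 correct=7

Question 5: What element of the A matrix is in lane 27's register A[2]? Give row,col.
14,6

lane 27: gid=6 (27/4), tid=3 (27%4)
i=2: r=6+8=14, c=3*2+0=6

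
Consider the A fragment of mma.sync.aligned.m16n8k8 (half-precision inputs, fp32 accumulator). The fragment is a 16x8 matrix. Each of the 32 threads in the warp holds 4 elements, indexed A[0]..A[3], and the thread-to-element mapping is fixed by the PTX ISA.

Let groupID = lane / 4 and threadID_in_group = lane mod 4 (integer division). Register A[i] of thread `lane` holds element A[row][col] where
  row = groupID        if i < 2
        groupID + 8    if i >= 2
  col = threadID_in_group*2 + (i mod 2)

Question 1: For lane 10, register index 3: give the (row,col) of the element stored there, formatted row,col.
10: grp=2,tig=2
[3] (2+8,2*2+1) = (10,5)

10,5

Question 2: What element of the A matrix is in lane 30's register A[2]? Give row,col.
lane 30: g=7 (30/4), t=2 (30%4)
i=2: r=7+8=15, c=2*2+0=4

15,4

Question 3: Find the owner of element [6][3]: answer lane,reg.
25,1

r=6→G=6,rhi=0  c=3→T=1,p=1
L=6*4+1=25  i=0*2+1=1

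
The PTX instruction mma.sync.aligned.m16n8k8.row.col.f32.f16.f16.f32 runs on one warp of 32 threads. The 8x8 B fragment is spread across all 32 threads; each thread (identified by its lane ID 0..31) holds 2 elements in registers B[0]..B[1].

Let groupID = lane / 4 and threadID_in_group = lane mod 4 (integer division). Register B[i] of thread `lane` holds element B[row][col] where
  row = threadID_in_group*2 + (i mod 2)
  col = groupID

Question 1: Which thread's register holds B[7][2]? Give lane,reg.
11,1

c=2->g=2  r=7->t=3,b0=1
L=2*4+3=11  i=1=1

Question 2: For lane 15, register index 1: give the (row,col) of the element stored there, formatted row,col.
7,3

lane 15=>15/4=3, 15 mod 4=3
i=1  r:2·3+1=>7  c:3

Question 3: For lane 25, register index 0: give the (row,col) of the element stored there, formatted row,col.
lane 25: G=6 (25/4), T=1 (25%4)
i=0: r=1*2+0=2, c=G=6

2,6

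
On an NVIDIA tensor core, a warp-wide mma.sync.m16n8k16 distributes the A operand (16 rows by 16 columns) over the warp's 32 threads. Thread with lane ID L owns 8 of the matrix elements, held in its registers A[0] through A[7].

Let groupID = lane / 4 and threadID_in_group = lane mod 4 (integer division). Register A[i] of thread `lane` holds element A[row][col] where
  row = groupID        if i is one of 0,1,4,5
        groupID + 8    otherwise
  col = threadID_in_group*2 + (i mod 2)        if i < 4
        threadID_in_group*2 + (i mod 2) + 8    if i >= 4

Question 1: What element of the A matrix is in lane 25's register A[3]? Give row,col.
25: gid=6,tid=1
[3] (6+8,1*2+1+0) = (14,3)

14,3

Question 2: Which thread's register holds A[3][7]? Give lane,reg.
15,1

r: 3->gid=3,r8=0  c: 7->c8=0,tid=3,i&1=1
L=3*4+3=15  i=0*4+0*2+1=1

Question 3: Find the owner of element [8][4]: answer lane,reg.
r=8->g=0,rb=1  c=4->cb=0,t=2,b0=0
L=0*4+2=2  i=0*4+1*2+0=2

2,2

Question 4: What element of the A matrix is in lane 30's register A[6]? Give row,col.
L=30->gid=30>>2=7, tid=30&3=2
[6]->row 7+8=15  col 2·2+0+8=12

15,12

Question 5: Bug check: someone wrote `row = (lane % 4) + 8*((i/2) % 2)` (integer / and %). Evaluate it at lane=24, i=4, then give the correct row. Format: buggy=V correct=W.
buggy=0 correct=6

`(lane % 4) + 8*((i/2) % 2)`[24,4]->0
24: g=6,t=0
[4] (6+0,0*2+0+8) = (6,8)
row: 0 vs 6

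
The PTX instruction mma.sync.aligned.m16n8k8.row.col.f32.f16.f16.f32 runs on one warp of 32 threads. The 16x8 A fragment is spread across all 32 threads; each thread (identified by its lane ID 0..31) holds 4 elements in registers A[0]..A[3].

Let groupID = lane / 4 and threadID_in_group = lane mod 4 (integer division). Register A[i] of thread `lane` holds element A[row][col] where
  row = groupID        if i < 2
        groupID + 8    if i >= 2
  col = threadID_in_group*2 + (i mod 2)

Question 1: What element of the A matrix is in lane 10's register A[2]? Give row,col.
lane 10->10/4=2, 10 mod 4=2
i=2  r:2+8->10  c:2·2+0->4

10,4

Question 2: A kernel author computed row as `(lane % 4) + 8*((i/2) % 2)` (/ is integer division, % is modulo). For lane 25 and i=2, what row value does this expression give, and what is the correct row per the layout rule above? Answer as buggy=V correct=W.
`(lane % 4) + 8*((i/2) % 2)`[25,2]⇒9
25: gr=6,th=1
[2] (6+8,1*2+0) = (14,2)
row: 9 vs 14

buggy=9 correct=14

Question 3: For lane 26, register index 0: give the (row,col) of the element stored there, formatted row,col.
6,4

L=26→G=26>>2=6, T=26&3=2
[0]→row 6+0=6  col 2·2+0=4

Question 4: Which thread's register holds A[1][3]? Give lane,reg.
r:1=>grp=1,rB=0  c:3=>tig=1,lo=1
L=1*4+1=5  i=0*2+1=1

5,1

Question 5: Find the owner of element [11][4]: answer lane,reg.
r=11→G=3,rhi=1  c=4→T=2,p=0
L=3*4+2=14  i=1*2+0=2

14,2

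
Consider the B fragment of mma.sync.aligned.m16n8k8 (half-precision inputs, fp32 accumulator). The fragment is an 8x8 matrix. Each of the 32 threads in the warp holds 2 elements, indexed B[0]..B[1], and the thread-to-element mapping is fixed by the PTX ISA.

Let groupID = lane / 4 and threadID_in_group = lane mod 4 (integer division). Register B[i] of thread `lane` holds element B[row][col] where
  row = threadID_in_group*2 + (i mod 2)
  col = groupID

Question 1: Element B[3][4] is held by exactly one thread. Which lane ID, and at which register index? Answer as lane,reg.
17,1

c=4→G=4  r=3→T=1,p=1
L=4*4+1=17  i=1=1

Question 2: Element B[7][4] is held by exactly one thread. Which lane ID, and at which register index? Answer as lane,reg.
c=4⇒gr=4  r=7⇒th=3,odd=1
L=4*4+3=19  i=1=1

19,1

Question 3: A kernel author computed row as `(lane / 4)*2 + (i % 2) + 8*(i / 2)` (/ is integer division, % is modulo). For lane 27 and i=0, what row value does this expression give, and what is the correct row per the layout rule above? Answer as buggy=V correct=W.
buggy=12 correct=6

`(lane / 4)*2 + (i % 2) + 8*(i / 2)`[27,0]->12
lane 27: g=6 (27/4), t=3 (27%4)
i=0: r=3*2+0=6, c=g=6
row: 12 vs 6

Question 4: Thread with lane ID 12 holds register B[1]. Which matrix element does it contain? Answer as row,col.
1,3

12: gid=3,tid=0
[1] (0*2+1,3) = (1,3)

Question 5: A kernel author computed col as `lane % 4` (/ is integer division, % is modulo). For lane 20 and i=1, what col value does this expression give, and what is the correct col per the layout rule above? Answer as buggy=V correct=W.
`lane % 4`[20,1]=>0
L=20=>grp=20>>2=5, tig=20&3=0
[1]=>row 0·2+1=1  col grp=5
col: 0 vs 5

buggy=0 correct=5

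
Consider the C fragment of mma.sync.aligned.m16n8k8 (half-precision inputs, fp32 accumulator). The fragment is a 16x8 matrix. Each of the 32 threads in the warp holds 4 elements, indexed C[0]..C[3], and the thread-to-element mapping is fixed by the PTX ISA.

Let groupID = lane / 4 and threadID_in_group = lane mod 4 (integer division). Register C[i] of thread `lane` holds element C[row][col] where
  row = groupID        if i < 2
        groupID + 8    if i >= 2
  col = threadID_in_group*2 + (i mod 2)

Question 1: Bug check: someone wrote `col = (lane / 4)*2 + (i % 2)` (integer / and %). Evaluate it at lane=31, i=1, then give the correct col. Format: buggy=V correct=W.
`(lane / 4)*2 + (i % 2)`[31,1]->15
L=31->g=31>>2=7, t=31&3=3
[1]->row 7+0=7  col 3·2+1=7
col: 15 vs 7

buggy=15 correct=7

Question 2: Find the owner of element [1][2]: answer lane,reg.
r: 1->gid=1,r8=0  c: 2->tid=1,i&1=0
L=1*4+1=5  i=0*2+0=0

5,0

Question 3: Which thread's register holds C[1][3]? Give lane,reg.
r=1->g=1,rb=0  c=3->t=1,b0=1
L=1*4+1=5  i=0*2+1=1

5,1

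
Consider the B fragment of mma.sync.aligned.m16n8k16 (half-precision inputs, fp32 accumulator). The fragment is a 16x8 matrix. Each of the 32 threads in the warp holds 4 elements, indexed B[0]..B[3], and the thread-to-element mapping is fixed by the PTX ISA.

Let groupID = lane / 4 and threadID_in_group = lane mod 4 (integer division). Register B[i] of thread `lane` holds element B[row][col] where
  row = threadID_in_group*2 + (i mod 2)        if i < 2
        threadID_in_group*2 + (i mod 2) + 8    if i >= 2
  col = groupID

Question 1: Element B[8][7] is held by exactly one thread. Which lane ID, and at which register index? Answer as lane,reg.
c=7->g=7  r=8->rb=1,t=0,b0=0
L=7*4+0=28  i=1*2+0=2

28,2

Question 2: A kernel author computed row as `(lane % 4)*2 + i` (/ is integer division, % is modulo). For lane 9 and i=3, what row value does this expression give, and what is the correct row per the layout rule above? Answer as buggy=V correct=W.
buggy=5 correct=11

`(lane % 4)*2 + i`[9,3]=>5
lane 9: grp=2 (9/4), tig=1 (9%4)
i=3: r=1*2+1+8=11, c=grp=2
row: 5 vs 11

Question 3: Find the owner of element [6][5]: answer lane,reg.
c: 5->gid=5  r: 6->r8=0,tid=3,i&1=0
L=5*4+3=23  i=0*2+0=0

23,0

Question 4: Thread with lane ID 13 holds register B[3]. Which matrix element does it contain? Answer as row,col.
11,3

lane 13→13/4=3, 13 mod 4=1
i=3  r:2·1+1+8→11  c:3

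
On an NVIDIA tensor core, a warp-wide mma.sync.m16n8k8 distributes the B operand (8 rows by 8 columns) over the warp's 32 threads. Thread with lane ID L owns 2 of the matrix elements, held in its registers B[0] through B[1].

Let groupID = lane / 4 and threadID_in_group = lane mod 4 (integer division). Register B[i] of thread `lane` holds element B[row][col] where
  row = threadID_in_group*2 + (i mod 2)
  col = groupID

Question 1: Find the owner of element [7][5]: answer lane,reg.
c: 5->gid=5  r: 7->tid=3,i&1=1
L=5*4+3=23  i=1=1

23,1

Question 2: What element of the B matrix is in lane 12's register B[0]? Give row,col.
12: g=3,t=0
[0] (0*2+0,3) = (0,3)

0,3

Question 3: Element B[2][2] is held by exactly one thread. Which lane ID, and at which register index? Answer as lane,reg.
9,0

c:2=>grp=2  r:2=>tig=1,lo=0
L=2*4+1=9  i=0=0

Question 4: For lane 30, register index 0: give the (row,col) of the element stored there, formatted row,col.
lane 30→30/4=7, 30 mod 4=2
i=0  r:2·2+0→4  c:7

4,7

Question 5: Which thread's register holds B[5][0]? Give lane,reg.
c=0->g=0  r=5->t=2,b0=1
L=0*4+2=2  i=1=1

2,1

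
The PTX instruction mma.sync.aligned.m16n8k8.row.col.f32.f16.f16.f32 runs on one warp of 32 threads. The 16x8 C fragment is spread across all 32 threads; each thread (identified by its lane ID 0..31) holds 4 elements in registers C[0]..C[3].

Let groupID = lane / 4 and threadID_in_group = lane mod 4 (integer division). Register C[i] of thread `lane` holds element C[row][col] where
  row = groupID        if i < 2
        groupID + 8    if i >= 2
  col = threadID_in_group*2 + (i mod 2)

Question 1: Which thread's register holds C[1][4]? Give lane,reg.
6,0

r=1→G=1,rhi=0  c=4→T=2,p=0
L=1*4+2=6  i=0*2+0=0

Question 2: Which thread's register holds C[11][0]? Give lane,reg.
12,2

r=11→G=3,rhi=1  c=0→T=0,p=0
L=3*4+0=12  i=1*2+0=2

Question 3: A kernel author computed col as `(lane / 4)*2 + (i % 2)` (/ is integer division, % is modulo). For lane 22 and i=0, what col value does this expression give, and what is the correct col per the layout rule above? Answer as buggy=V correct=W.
`(lane / 4)*2 + (i % 2)`[22,0]→10
lane 22→22/4=5, 22 mod 4=2
i=0  r:5+0→5  c:2·2+0→4
col: 10 vs 4

buggy=10 correct=4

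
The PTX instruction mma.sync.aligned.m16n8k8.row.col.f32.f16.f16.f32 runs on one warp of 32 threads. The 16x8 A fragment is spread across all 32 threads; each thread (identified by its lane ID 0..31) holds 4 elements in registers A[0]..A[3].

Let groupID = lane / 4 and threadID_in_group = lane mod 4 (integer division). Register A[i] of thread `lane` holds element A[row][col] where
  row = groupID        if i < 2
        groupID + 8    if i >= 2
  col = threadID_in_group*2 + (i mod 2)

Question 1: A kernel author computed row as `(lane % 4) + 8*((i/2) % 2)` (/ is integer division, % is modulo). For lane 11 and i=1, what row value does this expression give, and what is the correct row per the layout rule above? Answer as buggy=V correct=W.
buggy=3 correct=2

`(lane % 4) + 8*((i/2) % 2)`[11,1]->3
L=11->g=11>>2=2, t=11&3=3
[1]->row 2+0=2  col 3·2+1=7
row: 3 vs 2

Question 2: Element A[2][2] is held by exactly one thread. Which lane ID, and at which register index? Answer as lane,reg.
9,0

r=2->g=2,rb=0  c=2->t=1,b0=0
L=2*4+1=9  i=0*2+0=0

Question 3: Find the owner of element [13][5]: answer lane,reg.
22,3

r=13→G=5,rhi=1  c=5→T=2,p=1
L=5*4+2=22  i=1*2+1=3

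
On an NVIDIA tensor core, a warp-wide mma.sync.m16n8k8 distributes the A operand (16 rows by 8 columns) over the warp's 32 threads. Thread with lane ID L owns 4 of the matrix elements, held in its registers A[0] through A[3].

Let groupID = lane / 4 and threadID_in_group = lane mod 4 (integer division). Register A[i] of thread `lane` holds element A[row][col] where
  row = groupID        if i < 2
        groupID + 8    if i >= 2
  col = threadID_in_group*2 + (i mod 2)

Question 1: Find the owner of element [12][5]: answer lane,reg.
18,3

r=12->g=4,rb=1  c=5->t=2,b0=1
L=4*4+2=18  i=1*2+1=3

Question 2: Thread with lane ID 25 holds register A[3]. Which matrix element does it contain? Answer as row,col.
L=25=>grp=25>>2=6, tig=25&3=1
[3]=>row 6+8=14  col 1·2+1=3

14,3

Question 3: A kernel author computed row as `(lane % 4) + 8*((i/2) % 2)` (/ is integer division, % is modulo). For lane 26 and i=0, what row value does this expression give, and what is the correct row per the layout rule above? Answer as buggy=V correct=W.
buggy=2 correct=6

`(lane % 4) + 8*((i/2) % 2)`[26,0]=>2
26: grp=6,tig=2
[0] (6+0,2*2+0) = (6,4)
row: 2 vs 6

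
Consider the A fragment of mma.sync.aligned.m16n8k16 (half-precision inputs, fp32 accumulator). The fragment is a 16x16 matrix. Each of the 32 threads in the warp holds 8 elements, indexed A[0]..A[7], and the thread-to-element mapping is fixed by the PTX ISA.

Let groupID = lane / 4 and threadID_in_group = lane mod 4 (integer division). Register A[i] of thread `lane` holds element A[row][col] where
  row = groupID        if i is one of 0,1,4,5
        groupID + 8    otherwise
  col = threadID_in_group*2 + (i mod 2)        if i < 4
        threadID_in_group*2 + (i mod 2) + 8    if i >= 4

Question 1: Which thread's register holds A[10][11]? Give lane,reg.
r=10⇒gr=2,Rb=1  c=11⇒Cb=1,th=1,odd=1
L=2*4+1=9  i=1*4+1*2+1=7

9,7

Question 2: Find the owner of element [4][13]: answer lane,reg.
r=4->g=4,rb=0  c=13->cb=1,t=2,b0=1
L=4*4+2=18  i=1*4+0*2+1=5

18,5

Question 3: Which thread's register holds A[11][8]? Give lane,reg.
r=11⇒gr=3,Rb=1  c=8⇒Cb=1,th=0,odd=0
L=3*4+0=12  i=1*4+1*2+0=6

12,6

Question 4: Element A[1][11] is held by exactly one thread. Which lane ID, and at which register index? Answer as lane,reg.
5,5

r=1⇒gr=1,Rb=0  c=11⇒Cb=1,th=1,odd=1
L=1*4+1=5  i=1*4+0*2+1=5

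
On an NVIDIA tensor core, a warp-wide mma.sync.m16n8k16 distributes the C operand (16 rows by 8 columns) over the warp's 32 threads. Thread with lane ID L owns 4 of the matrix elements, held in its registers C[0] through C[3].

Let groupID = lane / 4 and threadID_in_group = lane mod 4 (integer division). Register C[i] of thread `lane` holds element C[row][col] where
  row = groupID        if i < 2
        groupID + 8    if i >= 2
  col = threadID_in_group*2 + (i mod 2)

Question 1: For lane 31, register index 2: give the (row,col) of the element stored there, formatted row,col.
lane 31: gid=7 (31/4), tid=3 (31%4)
i=2: r=7+8=15, c=3*2+0=6

15,6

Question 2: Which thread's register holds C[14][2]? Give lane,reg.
r=14⇒gr=6,Rb=1  c=2⇒th=1,odd=0
L=6*4+1=25  i=1*2+0=2

25,2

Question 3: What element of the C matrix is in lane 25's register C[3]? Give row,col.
lane 25: grp=6 (25/4), tig=1 (25%4)
i=3: r=6+8=14, c=1*2+1=3

14,3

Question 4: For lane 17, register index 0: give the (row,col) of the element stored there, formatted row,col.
lane 17->17/4=4, 17 mod 4=1
i=0  r:4+0->4  c:2·1+0->2

4,2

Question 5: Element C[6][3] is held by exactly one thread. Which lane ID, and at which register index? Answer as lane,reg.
r=6⇒gr=6,Rb=0  c=3⇒th=1,odd=1
L=6*4+1=25  i=0*2+1=1

25,1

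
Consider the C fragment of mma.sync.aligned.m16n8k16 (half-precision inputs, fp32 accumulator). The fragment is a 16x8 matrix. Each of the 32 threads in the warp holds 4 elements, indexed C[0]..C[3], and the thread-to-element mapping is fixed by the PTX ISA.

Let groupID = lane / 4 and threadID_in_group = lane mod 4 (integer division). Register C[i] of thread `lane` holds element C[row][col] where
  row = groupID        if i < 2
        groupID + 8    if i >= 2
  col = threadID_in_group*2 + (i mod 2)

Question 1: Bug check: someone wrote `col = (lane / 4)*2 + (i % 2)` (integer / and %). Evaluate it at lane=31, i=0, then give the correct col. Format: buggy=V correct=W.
buggy=14 correct=6

`(lane / 4)*2 + (i % 2)`[31,0]=>14
31: grp=7,tig=3
[0] (7+0,3*2+0) = (7,6)
col: 14 vs 6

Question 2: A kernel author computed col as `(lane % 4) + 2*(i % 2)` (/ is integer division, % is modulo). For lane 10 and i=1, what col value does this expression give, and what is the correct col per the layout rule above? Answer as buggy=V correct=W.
`(lane % 4) + 2*(i % 2)`[10,1]=>4
L=10=>grp=10>>2=2, tig=10&3=2
[1]=>row 2+0=2  col 2·2+1=5
col: 4 vs 5

buggy=4 correct=5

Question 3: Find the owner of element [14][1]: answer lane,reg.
r=14->g=6,rb=1  c=1->t=0,b0=1
L=6*4+0=24  i=1*2+1=3

24,3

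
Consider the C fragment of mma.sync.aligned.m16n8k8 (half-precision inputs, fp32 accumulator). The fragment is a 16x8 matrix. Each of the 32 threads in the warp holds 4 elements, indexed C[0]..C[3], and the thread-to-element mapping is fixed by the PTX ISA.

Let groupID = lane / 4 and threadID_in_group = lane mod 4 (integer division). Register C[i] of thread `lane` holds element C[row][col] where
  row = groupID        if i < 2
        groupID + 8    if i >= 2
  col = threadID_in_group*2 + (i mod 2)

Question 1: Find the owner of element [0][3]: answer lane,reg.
1,1

r=0->g=0,rb=0  c=3->t=1,b0=1
L=0*4+1=1  i=0*2+1=1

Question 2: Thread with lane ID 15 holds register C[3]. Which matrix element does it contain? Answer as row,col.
11,7

15: gr=3,th=3
[3] (3+8,3*2+1) = (11,7)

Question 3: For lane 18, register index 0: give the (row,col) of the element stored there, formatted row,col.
4,4

lane 18->18/4=4, 18 mod 4=2
i=0  r:4+0->4  c:2·2+0->4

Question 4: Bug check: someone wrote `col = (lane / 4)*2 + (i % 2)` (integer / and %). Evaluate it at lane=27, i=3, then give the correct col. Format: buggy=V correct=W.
buggy=13 correct=7

`(lane / 4)*2 + (i % 2)`[27,3]→13
lane 27→27/4=6, 27 mod 4=3
i=3  r:6+8→14  c:2·3+1→7
col: 13 vs 7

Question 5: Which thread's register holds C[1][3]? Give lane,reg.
r: 1->gid=1,r8=0  c: 3->tid=1,i&1=1
L=1*4+1=5  i=0*2+1=1

5,1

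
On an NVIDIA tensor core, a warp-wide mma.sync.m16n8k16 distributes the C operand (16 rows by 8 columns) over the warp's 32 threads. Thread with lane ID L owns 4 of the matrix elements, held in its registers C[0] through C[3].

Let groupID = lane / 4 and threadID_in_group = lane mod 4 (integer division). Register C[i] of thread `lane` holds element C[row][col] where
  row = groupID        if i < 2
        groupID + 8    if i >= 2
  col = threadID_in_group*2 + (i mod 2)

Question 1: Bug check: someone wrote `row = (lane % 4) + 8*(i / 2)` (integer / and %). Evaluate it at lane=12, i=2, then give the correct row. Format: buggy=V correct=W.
`(lane % 4) + 8*(i / 2)`[12,2]->8
L=12->gid=12>>2=3, tid=12&3=0
[2]->row 3+8=11  col 0·2+0=0
row: 8 vs 11

buggy=8 correct=11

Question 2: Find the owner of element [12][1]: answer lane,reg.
16,3

r:12=>grp=4,rB=1  c:1=>tig=0,lo=1
L=4*4+0=16  i=1*2+1=3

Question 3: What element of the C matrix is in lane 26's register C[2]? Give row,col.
26: G=6,T=2
[2] (6+8,2*2+0) = (14,4)

14,4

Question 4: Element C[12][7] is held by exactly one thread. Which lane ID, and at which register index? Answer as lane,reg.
r=12→G=4,rhi=1  c=7→T=3,p=1
L=4*4+3=19  i=1*2+1=3

19,3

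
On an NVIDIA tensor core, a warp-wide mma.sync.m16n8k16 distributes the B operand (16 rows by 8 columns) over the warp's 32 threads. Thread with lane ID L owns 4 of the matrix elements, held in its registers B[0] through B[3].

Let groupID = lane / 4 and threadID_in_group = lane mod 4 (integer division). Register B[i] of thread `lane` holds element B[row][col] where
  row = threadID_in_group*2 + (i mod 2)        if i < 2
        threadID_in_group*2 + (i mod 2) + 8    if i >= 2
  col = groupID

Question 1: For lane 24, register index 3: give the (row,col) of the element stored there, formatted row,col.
9,6

L=24->gid=24>>2=6, tid=24&3=0
[3]->row 0·2+1+8=9  col gid=6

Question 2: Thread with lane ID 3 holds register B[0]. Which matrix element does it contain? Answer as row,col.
L=3->gid=3>>2=0, tid=3&3=3
[0]->row 3·2+0+0=6  col gid=0

6,0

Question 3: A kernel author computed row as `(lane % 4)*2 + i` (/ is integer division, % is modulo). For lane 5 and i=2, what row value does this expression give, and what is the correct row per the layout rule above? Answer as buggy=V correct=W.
buggy=4 correct=10

`(lane % 4)*2 + i`[5,2]->4
lane 5->5/4=1, 5 mod 4=1
i=2  r:2·1+0+8->10  c:1
row: 4 vs 10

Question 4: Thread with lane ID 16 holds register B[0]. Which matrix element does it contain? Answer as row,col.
L=16->gid=16>>2=4, tid=16&3=0
[0]->row 0·2+0+0=0  col gid=4

0,4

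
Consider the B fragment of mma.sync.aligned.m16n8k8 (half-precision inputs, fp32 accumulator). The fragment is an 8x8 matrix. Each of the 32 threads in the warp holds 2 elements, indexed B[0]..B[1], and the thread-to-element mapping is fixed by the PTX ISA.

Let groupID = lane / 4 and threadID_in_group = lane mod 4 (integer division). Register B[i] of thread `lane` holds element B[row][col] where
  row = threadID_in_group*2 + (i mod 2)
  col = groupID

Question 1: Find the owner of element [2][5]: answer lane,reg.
21,0

c=5→G=5  r=2→T=1,p=0
L=5*4+1=21  i=0=0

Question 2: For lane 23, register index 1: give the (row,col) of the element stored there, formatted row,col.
lane 23⇒23/4=5, 23 mod 4=3
i=1  r:2·3+1⇒7  c:5

7,5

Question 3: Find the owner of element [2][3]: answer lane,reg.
c:3=>grp=3  r:2=>tig=1,lo=0
L=3*4+1=13  i=0=0

13,0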